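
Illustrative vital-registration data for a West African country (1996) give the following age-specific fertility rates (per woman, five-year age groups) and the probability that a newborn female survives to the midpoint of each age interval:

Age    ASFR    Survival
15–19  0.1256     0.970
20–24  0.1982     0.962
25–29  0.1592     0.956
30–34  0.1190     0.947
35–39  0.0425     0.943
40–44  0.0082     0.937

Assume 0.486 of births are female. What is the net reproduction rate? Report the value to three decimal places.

Proportion female at birth = 0.486.
Survival-weighted fertility by age (5·fₓ·Sₓ):
  15–19: 5 × 0.1256 × 0.970 = 0.60916
  20–24: 5 × 0.1982 × 0.962 = 0.95334
  25–29: 5 × 0.1592 × 0.956 = 0.76098
  30–34: 5 × 0.1190 × 0.947 = 0.56347
  35–39: 5 × 0.0425 × 0.943 = 0.20039
  40–44: 5 × 0.0082 × 0.937 = 0.03842
Sum = 3.12576
NRR = 0.486 × 3.12576 = 1.51912
An NRR exceeding 1 indicates intrinsic growth under these rates.

1.519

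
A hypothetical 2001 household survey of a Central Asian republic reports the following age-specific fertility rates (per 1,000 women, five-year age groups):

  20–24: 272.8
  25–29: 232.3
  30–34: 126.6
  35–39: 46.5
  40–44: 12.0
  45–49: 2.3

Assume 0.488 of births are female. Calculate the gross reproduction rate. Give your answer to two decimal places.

1.69

Proportion female at birth = 0.488.
Sum of ASFRs = 272.8 + 232.3 + 126.6 + 46.5 + 12.0 + 2.3 = 692.5
TFR = 5 × 692.5 / 1000 = 3.4625
GRR = 0.488 × 3.4625 = 1.68970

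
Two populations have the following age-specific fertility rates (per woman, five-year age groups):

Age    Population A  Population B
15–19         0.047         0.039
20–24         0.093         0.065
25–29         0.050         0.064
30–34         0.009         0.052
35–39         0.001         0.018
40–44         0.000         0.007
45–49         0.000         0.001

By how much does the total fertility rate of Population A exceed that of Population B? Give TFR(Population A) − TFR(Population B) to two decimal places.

-0.23

Population A:
  Sum of ASFRs = 0.047 + 0.093 + 0.050 + 0.009 + 0.001 + 0.000 + 0.000 = 0.200
  TFR = 5 × 0.200 = 1
Population B:
  Sum of ASFRs = 0.039 + 0.065 + 0.064 + 0.052 + 0.018 + 0.007 + 0.001 = 0.246
  TFR = 5 × 0.246 = 1.23
Difference = 1 − 1.23 = -0.23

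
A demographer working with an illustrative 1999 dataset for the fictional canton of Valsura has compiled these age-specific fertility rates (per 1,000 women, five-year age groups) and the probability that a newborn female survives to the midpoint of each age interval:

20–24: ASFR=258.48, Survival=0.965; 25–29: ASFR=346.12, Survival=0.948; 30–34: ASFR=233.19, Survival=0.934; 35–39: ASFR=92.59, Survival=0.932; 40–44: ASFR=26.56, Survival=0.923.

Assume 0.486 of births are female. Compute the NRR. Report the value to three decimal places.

2.202

Proportion female at birth = 0.486.
Weighting each age-specific rate by interval width and survival:
  20–24: 5 × 258.48/1000 × 0.965 = 1.24717
  25–29: 5 × 346.12/1000 × 0.948 = 1.64061
  30–34: 5 × 233.19/1000 × 0.934 = 1.08900
  35–39: 5 × 92.59/1000 × 0.932 = 0.43147
  40–44: 5 × 26.56/1000 × 0.923 = 0.12257
Sum = 4.53082
NRR = 0.486 × 4.53082 = 2.20198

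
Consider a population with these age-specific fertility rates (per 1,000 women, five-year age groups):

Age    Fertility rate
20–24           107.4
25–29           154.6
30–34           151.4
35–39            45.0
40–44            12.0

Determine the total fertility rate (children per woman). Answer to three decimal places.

Sum of ASFRs = 107.4 + 154.6 + 151.4 + 45.0 + 12.0 = 470.4
TFR = 5 × 470.4 / 1000 = 2.352

2.352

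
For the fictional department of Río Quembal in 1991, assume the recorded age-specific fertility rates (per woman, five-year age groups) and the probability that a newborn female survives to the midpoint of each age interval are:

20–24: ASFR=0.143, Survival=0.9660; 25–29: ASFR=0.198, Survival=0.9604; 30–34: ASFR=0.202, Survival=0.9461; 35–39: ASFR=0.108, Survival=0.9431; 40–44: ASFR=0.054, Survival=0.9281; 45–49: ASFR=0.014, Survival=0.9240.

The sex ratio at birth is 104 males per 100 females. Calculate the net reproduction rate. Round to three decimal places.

1.677

Proportion female at birth = 100 / (100 + 104) = 0.49020.
Survival-weighted fertility by age (5·fₓ·Sₓ):
  20–24: 5 × 0.143 × 0.9660 = 0.69069
  25–29: 5 × 0.198 × 0.9604 = 0.95080
  30–34: 5 × 0.202 × 0.9461 = 0.95556
  35–39: 5 × 0.108 × 0.9431 = 0.50927
  40–44: 5 × 0.054 × 0.9281 = 0.25059
  45–49: 5 × 0.014 × 0.9240 = 0.06468
Sum = 3.42159
NRR = 0.49020 × 3.42159 = 1.67726
With NRR above 1 the population is above replacement fertility.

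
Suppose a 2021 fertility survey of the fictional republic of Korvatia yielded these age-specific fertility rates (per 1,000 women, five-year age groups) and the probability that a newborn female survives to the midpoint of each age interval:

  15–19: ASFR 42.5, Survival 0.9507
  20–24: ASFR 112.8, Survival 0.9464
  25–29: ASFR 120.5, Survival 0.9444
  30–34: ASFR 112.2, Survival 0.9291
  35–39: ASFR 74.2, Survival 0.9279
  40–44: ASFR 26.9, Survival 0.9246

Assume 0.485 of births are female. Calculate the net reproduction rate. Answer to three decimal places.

Proportion female at birth = 0.485.
Survival-weighted fertility by age (5·fₓ·Sₓ):
  15–19: 5 × 42.5/1000 × 0.9507 = 0.20202
  20–24: 5 × 112.8/1000 × 0.9464 = 0.53377
  25–29: 5 × 120.5/1000 × 0.9444 = 0.56900
  30–34: 5 × 112.2/1000 × 0.9291 = 0.52123
  35–39: 5 × 74.2/1000 × 0.9279 = 0.34425
  40–44: 5 × 26.9/1000 × 0.9246 = 0.12436
Sum = 2.29463
NRR = 0.485 × 2.29463 = 1.11290

1.113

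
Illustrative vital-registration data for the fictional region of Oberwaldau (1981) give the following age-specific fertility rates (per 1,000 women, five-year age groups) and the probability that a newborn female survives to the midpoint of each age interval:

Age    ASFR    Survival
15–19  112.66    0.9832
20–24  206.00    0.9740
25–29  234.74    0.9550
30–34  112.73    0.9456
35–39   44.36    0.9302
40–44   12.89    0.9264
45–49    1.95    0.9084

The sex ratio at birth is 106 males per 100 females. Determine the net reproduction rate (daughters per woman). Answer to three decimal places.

1.692

Proportion female at birth = 100 / (100 + 106) = 0.48544.
Each age group contributes 5 × ASFR × survival:
  15–19: 5 × 112.66/1000 × 0.9832 = 0.55384
  20–24: 5 × 206.00/1000 × 0.9740 = 1.00322
  25–29: 5 × 234.74/1000 × 0.9550 = 1.12088
  30–34: 5 × 112.73/1000 × 0.9456 = 0.53299
  35–39: 5 × 44.36/1000 × 0.9302 = 0.20632
  40–44: 5 × 12.89/1000 × 0.9264 = 0.05971
  45–49: 5 × 1.95/1000 × 0.9084 = 0.00886
Sum = 3.48582
NRR = 0.48544 × 3.48582 = 1.69216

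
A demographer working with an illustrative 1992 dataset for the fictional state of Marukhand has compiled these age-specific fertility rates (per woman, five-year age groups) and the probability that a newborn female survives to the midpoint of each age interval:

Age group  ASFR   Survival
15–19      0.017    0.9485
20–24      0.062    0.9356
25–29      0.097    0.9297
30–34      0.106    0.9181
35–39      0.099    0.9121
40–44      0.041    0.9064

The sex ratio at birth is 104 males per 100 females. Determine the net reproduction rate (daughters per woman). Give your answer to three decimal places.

0.954

Proportion female at birth = 100 / (100 + 104) = 0.49020.
Each age group contributes 5 × ASFR × survival:
  15–19: 5 × 0.017 × 0.9485 = 0.08062
  20–24: 5 × 0.062 × 0.9356 = 0.29004
  25–29: 5 × 0.097 × 0.9297 = 0.45090
  30–34: 5 × 0.106 × 0.9181 = 0.48659
  35–39: 5 × 0.099 × 0.9121 = 0.45149
  40–44: 5 × 0.041 × 0.9064 = 0.18581
Sum = 1.94545
NRR = 0.49020 × 1.94545 = 0.95366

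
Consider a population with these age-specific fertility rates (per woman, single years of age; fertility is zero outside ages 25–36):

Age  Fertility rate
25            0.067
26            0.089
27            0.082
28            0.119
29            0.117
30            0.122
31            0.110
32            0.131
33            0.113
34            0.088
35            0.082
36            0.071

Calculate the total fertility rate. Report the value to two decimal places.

1.19

Sum of ASFRs = 0.067 + 0.089 + 0.082 + 0.119 + 0.117 + 0.122 + 0.110 + 0.131 + 0.113 + 0.088 + 0.082 + 0.071 = 1.191
TFR = 1.191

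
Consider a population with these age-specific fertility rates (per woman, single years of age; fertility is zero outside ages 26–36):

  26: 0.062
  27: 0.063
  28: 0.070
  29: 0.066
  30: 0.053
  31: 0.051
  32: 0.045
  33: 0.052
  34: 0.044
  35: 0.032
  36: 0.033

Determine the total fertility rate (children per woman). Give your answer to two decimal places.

0.57

Sum of ASFRs = 0.062 + 0.063 + 0.070 + 0.066 + 0.053 + 0.051 + 0.045 + 0.052 + 0.044 + 0.032 + 0.033 = 0.571
TFR = 0.571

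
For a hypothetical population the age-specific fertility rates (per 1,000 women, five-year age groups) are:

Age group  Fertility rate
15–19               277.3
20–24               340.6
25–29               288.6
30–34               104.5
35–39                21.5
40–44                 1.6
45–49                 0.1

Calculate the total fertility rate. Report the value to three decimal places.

Sum of ASFRs = 277.3 + 340.6 + 288.6 + 104.5 + 21.5 + 1.6 + 0.1 = 1034.2
TFR = 5 × 1034.2 / 1000 = 5.171

5.171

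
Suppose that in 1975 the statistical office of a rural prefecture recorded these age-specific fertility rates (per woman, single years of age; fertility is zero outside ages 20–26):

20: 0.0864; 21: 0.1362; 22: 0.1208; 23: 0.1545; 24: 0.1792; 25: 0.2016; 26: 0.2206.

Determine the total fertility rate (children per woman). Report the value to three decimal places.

Sum of ASFRs = 0.0864 + 0.1362 + 0.1208 + 0.1545 + 0.1792 + 0.2016 + 0.2206 = 1.0993
TFR = 1.0993

1.099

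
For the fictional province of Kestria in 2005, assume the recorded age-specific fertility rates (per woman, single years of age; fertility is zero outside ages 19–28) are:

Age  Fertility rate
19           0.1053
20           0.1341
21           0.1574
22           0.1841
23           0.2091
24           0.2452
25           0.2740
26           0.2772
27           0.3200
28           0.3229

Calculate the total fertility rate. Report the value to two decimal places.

2.23

Sum of ASFRs = 0.1053 + 0.1341 + 0.1574 + 0.1841 + 0.2091 + 0.2452 + 0.2740 + 0.2772 + 0.3200 + 0.3229 = 2.2293
TFR = 2.2293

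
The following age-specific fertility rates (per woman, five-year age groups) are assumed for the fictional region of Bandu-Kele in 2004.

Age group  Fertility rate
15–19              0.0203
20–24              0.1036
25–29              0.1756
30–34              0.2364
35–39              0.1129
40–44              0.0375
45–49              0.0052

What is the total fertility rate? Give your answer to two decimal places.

3.46

Sum of ASFRs = 0.0203 + 0.1036 + 0.1756 + 0.2364 + 0.1129 + 0.0375 + 0.0052 = 0.6915
TFR = 5 × 0.6915 = 3.4575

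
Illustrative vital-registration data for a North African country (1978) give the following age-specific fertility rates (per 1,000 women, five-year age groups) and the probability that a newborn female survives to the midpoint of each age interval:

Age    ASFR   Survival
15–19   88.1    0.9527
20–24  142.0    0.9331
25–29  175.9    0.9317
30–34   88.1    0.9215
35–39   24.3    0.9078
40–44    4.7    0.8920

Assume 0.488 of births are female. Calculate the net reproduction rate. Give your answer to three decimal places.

1.190

Proportion female at birth = 0.488.
Survival-weighted fertility by age (5·fₓ·Sₓ):
  15–19: 5 × 88.1/1000 × 0.9527 = 0.41966
  20–24: 5 × 142.0/1000 × 0.9331 = 0.66250
  25–29: 5 × 175.9/1000 × 0.9317 = 0.81943
  30–34: 5 × 88.1/1000 × 0.9215 = 0.40592
  35–39: 5 × 24.3/1000 × 0.9078 = 0.11030
  40–44: 5 × 4.7/1000 × 0.8920 = 0.02096
Sum = 2.43877
NRR = 0.488 × 2.43877 = 1.19012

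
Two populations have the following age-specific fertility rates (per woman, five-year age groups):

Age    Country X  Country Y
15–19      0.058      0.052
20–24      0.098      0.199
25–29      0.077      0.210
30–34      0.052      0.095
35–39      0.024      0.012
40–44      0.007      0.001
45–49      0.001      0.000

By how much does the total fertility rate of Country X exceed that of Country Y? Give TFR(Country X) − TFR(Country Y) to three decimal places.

-1.260

Country X:
  Sum of ASFRs = 0.058 + 0.098 + 0.077 + 0.052 + 0.024 + 0.007 + 0.001 = 0.317
  TFR = 5 × 0.317 = 1.585
Country Y:
  Sum of ASFRs = 0.052 + 0.199 + 0.210 + 0.095 + 0.012 + 0.001 + 0.000 = 0.569
  TFR = 5 × 0.569 = 2.845
Difference = 1.585 − 2.845 = -1.26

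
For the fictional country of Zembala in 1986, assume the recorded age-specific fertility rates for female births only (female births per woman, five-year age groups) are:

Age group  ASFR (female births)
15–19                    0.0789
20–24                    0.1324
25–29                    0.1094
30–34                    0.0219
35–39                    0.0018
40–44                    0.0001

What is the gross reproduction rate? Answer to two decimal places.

Sum of female ASFRs = 0.0789 + 0.1324 + 0.1094 + 0.0219 + 0.0018 + 0.0001 = 0.3445
GRR = 5 × 0.3445 = 1.7225

1.72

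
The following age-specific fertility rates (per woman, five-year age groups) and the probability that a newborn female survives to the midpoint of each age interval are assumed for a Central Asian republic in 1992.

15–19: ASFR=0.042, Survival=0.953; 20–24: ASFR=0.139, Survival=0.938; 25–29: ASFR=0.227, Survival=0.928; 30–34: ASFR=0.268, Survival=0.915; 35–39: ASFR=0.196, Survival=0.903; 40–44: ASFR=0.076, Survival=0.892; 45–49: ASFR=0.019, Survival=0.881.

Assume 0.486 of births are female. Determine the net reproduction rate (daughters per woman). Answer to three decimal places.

Proportion female at birth = 0.486.
Survival-weighted fertility by age (5·fₓ·Sₓ):
  15–19: 5 × 0.042 × 0.953 = 0.20013
  20–24: 5 × 0.139 × 0.938 = 0.65191
  25–29: 5 × 0.227 × 0.928 = 1.05328
  30–34: 5 × 0.268 × 0.915 = 1.22610
  35–39: 5 × 0.196 × 0.903 = 0.88494
  40–44: 5 × 0.076 × 0.892 = 0.33896
  45–49: 5 × 0.019 × 0.881 = 0.08370
Sum = 4.43902
NRR = 0.486 × 4.43902 = 2.15736

2.157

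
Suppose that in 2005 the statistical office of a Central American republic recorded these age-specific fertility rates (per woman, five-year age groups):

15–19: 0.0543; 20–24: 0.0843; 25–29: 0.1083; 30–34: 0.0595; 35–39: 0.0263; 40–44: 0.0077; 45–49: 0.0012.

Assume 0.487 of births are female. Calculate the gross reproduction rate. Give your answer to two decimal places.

0.83

Proportion female at birth = 0.487.
Sum of ASFRs = 0.0543 + 0.0843 + 0.1083 + 0.0595 + 0.0263 + 0.0077 + 0.0012 = 0.3416
TFR = 5 × 0.3416 = 1.708
GRR = 0.487 × 1.708 = 0.83180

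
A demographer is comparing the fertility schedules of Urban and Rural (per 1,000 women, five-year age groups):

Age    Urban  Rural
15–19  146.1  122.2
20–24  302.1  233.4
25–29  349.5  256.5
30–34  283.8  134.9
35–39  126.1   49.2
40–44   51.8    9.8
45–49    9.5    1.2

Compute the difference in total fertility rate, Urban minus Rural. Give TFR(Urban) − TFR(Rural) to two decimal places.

2.31

Urban:
  Sum of ASFRs = 146.1 + 302.1 + 349.5 + 283.8 + 126.1 + 51.8 + 9.5 = 1268.9
  TFR = 5 × 1268.9 / 1000 = 6.3445
Rural:
  Sum of ASFRs = 122.2 + 233.4 + 256.5 + 134.9 + 49.2 + 9.8 + 1.2 = 807.2
  TFR = 5 × 807.2 / 1000 = 4.036
Difference = 6.3445 − 4.036 = 2.3085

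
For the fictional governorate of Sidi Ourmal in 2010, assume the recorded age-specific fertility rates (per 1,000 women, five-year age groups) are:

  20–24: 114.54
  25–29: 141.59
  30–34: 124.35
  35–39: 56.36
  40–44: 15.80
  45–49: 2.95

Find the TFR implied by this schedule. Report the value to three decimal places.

Sum of ASFRs = 114.54 + 141.59 + 124.35 + 56.36 + 15.80 + 2.95 = 455.59
TFR = 5 × 455.59 / 1000 = 2.27795

2.278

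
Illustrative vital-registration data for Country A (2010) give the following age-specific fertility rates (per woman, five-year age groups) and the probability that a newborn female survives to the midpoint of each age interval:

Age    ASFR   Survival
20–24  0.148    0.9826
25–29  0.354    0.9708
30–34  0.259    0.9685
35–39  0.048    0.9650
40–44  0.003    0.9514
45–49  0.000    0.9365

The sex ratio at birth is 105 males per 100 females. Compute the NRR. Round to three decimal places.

1.925

Proportion female at birth = 100 / (100 + 105) = 0.48780.
Each age group contributes 5 × ASFR × survival:
  20–24: 5 × 0.148 × 0.9826 = 0.72712
  25–29: 5 × 0.354 × 0.9708 = 1.71832
  30–34: 5 × 0.259 × 0.9685 = 1.25421
  35–39: 5 × 0.048 × 0.9650 = 0.23160
  40–44: 5 × 0.003 × 0.9514 = 0.01427
  45–49: 5 × 0.000 × 0.9365 = 0.00000
Sum = 3.94552
NRR = 0.48780 × 3.94552 = 1.92462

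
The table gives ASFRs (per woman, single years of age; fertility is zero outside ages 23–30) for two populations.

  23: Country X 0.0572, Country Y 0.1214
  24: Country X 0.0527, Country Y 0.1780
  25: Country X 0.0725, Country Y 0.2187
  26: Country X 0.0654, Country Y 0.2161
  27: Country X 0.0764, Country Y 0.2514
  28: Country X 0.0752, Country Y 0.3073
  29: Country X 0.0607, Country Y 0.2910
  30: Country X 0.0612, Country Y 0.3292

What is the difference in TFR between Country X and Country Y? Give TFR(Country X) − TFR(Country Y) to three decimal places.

-1.392

Country X:
  Sum of ASFRs = 0.0572 + 0.0527 + 0.0725 + 0.0654 + 0.0764 + 0.0752 + 0.0607 + 0.0612 = 0.5213
  TFR = 0.5213
Country Y:
  Sum of ASFRs = 0.1214 + 0.1780 + 0.2187 + 0.2161 + 0.2514 + 0.3073 + 0.2910 + 0.3292 = 1.9131
  TFR = 1.9131
Difference = 0.5213 − 1.9131 = -1.3918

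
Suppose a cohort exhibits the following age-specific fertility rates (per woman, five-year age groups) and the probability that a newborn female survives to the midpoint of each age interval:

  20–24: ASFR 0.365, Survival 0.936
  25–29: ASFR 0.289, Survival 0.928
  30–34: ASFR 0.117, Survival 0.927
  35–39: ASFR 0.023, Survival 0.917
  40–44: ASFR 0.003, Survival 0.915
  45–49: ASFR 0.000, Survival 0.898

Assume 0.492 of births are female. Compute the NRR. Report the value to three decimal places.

1.826

Proportion female at birth = 0.492.
Each age group contributes 5 × ASFR × survival:
  20–24: 5 × 0.365 × 0.936 = 1.70820
  25–29: 5 × 0.289 × 0.928 = 1.34096
  30–34: 5 × 0.117 × 0.927 = 0.54230
  35–39: 5 × 0.023 × 0.917 = 0.10546
  40–44: 5 × 0.003 × 0.915 = 0.01373
  45–49: 5 × 0.000 × 0.898 = 0.00000
Sum = 3.71065
NRR = 0.492 × 3.71065 = 1.82564
With NRR above 1 the population is above replacement fertility.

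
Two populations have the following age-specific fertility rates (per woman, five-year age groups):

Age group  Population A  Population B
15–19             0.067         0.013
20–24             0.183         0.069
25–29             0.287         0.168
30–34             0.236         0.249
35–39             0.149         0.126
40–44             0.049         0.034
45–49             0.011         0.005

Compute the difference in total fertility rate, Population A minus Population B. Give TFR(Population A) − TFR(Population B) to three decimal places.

1.590

Population A:
  Sum of ASFRs = 0.067 + 0.183 + 0.287 + 0.236 + 0.149 + 0.049 + 0.011 = 0.982
  TFR = 5 × 0.982 = 4.91
Population B:
  Sum of ASFRs = 0.013 + 0.069 + 0.168 + 0.249 + 0.126 + 0.034 + 0.005 = 0.664
  TFR = 5 × 0.664 = 3.32
Difference = 4.91 − 3.32 = 1.59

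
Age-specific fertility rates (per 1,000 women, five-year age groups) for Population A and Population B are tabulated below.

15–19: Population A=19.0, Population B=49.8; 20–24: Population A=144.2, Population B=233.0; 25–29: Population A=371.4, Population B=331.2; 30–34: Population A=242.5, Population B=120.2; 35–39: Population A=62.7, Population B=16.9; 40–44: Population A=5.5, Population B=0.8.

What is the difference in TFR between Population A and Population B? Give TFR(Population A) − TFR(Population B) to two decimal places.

Population A:
  Sum of ASFRs = 19.0 + 144.2 + 371.4 + 242.5 + 62.7 + 5.5 = 845.3
  TFR = 5 × 845.3 / 1000 = 4.2265
Population B:
  Sum of ASFRs = 49.8 + 233.0 + 331.2 + 120.2 + 16.9 + 0.8 = 751.9
  TFR = 5 × 751.9 / 1000 = 3.7595
Difference = 4.2265 − 3.7595 = 0.467

0.47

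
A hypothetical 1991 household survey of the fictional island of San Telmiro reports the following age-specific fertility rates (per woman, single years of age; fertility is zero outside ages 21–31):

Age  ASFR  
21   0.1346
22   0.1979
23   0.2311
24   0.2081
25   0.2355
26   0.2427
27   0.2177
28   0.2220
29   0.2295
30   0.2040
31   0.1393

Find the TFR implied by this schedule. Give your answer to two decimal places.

Sum of ASFRs = 0.1346 + 0.1979 + 0.2311 + 0.2081 + 0.2355 + 0.2427 + 0.2177 + 0.2220 + 0.2295 + 0.2040 + 0.1393 = 2.2624
TFR = 2.2624

2.26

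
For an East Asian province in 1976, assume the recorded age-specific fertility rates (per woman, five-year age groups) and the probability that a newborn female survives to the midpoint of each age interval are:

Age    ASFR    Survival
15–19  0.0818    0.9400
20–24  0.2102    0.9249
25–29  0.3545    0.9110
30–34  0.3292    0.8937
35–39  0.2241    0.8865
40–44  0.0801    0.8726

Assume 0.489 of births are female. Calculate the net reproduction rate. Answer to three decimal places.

2.829

Proportion female at birth = 0.489.
Per-age-group product (5 × ASFR × survival probability):
  15–19: 5 × 0.0818 × 0.9400 = 0.38446
  20–24: 5 × 0.2102 × 0.9249 = 0.97207
  25–29: 5 × 0.3545 × 0.9110 = 1.61475
  30–34: 5 × 0.3292 × 0.8937 = 1.47103
  35–39: 5 × 0.2241 × 0.8865 = 0.99332
  40–44: 5 × 0.0801 × 0.8726 = 0.34948
Sum = 5.78511
NRR = 0.489 × 5.78511 = 2.82892
An NRR exceeding 1 indicates intrinsic growth under these rates.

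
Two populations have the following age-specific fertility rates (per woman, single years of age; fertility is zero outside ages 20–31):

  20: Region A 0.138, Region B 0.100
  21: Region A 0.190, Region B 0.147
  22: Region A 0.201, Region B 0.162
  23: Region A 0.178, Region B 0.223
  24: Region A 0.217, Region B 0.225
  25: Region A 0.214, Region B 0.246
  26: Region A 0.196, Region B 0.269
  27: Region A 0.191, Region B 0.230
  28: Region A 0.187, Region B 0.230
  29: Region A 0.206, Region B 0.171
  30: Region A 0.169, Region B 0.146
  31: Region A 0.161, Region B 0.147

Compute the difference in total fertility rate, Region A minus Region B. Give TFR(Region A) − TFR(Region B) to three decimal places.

-0.048

Region A:
  Sum of ASFRs = 0.138 + 0.190 + 0.201 + 0.178 + 0.217 + 0.214 + 0.196 + 0.191 + 0.187 + 0.206 + 0.169 + 0.161 = 2.248
  TFR = 2.248
Region B:
  Sum of ASFRs = 0.100 + 0.147 + 0.162 + 0.223 + 0.225 + 0.246 + 0.269 + 0.230 + 0.230 + 0.171 + 0.146 + 0.147 = 2.296
  TFR = 2.296
Difference = 2.248 − 2.296 = -0.048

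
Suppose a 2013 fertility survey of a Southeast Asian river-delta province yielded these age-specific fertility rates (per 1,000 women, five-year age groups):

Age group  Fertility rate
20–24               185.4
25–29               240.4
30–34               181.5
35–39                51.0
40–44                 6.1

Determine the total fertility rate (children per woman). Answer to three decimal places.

Sum of ASFRs = 185.4 + 240.4 + 181.5 + 51.0 + 6.1 = 664.4
TFR = 5 × 664.4 / 1000 = 3.322

3.322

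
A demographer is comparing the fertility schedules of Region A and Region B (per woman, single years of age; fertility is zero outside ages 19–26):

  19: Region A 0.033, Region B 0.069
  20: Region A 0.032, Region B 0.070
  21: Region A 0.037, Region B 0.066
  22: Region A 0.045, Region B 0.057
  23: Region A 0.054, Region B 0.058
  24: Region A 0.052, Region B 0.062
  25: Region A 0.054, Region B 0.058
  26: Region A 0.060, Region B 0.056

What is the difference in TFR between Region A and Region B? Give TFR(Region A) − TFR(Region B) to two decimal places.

Region A:
  Sum of ASFRs = 0.033 + 0.032 + 0.037 + 0.045 + 0.054 + 0.052 + 0.054 + 0.060 = 0.367
  TFR = 0.367
Region B:
  Sum of ASFRs = 0.069 + 0.070 + 0.066 + 0.057 + 0.058 + 0.062 + 0.058 + 0.056 = 0.496
  TFR = 0.496
Difference = 0.367 − 0.496 = -0.129

-0.13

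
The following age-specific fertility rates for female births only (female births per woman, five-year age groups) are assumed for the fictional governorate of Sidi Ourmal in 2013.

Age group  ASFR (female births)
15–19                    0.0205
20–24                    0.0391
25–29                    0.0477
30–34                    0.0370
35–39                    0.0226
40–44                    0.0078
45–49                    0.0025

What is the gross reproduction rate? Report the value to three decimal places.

0.886

Sum of female ASFRs = 0.0205 + 0.0391 + 0.0477 + 0.0370 + 0.0226 + 0.0078 + 0.0025 = 0.1772
GRR = 5 × 0.1772 = 0.886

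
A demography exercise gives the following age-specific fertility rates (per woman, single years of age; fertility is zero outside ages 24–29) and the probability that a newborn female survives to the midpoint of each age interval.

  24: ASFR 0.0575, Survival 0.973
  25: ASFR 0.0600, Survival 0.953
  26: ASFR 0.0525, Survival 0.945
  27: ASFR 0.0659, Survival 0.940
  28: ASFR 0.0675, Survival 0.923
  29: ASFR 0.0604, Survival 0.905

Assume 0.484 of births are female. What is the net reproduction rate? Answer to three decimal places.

0.165

Proportion female at birth = 0.484.
Each age group contributes 1 × ASFR × survival:
  24: 1 × 0.0575 × 0.973 = 0.05595
  25: 1 × 0.0600 × 0.953 = 0.05718
  26: 1 × 0.0525 × 0.945 = 0.04961
  27: 1 × 0.0659 × 0.940 = 0.06195
  28: 1 × 0.0675 × 0.923 = 0.06230
  29: 1 × 0.0604 × 0.905 = 0.05466
Sum = 0.34165
NRR = 0.484 × 0.34165 = 0.16536
With NRR below 1 the population is below replacement fertility.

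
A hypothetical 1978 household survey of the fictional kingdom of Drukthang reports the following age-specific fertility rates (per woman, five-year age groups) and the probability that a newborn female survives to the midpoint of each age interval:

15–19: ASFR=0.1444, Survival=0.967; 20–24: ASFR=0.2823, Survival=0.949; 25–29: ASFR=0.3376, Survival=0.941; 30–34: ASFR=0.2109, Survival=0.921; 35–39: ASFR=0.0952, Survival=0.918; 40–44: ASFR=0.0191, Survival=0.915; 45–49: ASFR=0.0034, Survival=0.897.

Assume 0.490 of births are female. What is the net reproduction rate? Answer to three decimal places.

2.517

Proportion female at birth = 0.490.
Each age group contributes 5 × ASFR × survival:
  15–19: 5 × 0.1444 × 0.967 = 0.69817
  20–24: 5 × 0.2823 × 0.949 = 1.33951
  25–29: 5 × 0.3376 × 0.941 = 1.58841
  30–34: 5 × 0.2109 × 0.921 = 0.97119
  35–39: 5 × 0.0952 × 0.918 = 0.43697
  40–44: 5 × 0.0191 × 0.915 = 0.08738
  45–49: 5 × 0.0034 × 0.897 = 0.01525
Sum = 5.13688
NRR = 0.490 × 5.13688 = 2.51707
NRR > 1, so each generation more than replaces itself.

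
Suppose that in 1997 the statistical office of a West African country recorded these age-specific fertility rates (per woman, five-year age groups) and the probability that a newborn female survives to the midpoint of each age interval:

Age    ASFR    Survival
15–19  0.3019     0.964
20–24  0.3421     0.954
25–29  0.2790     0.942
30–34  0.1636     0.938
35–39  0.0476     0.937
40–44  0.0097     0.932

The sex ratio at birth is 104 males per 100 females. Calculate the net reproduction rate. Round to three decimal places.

Proportion female at birth = 100 / (100 + 104) = 0.49020.
Per-age-group product (5 × ASFR × survival probability):
  15–19: 5 × 0.3019 × 0.964 = 1.45516
  20–24: 5 × 0.3421 × 0.954 = 1.63182
  25–29: 5 × 0.2790 × 0.942 = 1.31409
  30–34: 5 × 0.1636 × 0.938 = 0.76728
  35–39: 5 × 0.0476 × 0.937 = 0.22301
  40–44: 5 × 0.0097 × 0.932 = 0.04520
Sum = 5.43656
NRR = 0.49020 × 5.43656 = 2.66500

2.665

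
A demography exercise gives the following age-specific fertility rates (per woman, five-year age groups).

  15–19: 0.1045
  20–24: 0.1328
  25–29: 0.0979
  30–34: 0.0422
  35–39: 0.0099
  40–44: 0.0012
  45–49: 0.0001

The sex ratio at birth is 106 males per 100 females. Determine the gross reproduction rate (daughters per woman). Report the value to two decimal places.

Proportion female at birth = 100 / (100 + 106) = 0.48544.
Sum of ASFRs = 0.1045 + 0.1328 + 0.0979 + 0.0422 + 0.0099 + 0.0012 + 0.0001 = 0.3886
TFR = 5 × 0.3886 = 1.943
GRR = 0.48544 × 1.943 = 0.94321

0.94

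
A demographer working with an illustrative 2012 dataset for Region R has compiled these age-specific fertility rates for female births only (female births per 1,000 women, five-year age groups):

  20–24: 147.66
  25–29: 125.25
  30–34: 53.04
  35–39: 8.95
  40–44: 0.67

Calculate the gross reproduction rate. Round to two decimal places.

1.68

Sum of female ASFRs = 147.66 + 125.25 + 53.04 + 8.95 + 0.67 = 335.57
GRR = 5 × 335.57 / 1000 = 1.67785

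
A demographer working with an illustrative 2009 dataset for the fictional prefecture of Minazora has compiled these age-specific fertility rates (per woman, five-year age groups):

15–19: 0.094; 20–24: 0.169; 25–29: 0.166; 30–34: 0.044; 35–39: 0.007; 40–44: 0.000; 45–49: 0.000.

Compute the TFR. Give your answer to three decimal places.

Sum of ASFRs = 0.094 + 0.169 + 0.166 + 0.044 + 0.007 + 0.000 + 0.000 = 0.480
TFR = 5 × 0.480 = 2.4

2.400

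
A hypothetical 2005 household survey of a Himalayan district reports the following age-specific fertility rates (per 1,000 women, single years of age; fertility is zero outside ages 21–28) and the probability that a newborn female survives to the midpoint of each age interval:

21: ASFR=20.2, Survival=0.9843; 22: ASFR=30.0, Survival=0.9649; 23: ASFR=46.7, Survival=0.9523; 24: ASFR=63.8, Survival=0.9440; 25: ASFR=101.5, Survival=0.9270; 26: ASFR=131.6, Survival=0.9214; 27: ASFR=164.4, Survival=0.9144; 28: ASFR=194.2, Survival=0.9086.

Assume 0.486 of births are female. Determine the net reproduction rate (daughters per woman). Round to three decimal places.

0.338

Proportion female at birth = 0.486.
Per-age-group product (1 × ASFR × survival probability):
  21: 1 × 20.2/1000 × 0.9843 = 0.01988
  22: 1 × 30.0/1000 × 0.9649 = 0.02895
  23: 1 × 46.7/1000 × 0.9523 = 0.04447
  24: 1 × 63.8/1000 × 0.9440 = 0.06023
  25: 1 × 101.5/1000 × 0.9270 = 0.09409
  26: 1 × 131.6/1000 × 0.9214 = 0.12126
  27: 1 × 164.4/1000 × 0.9144 = 0.15033
  28: 1 × 194.2/1000 × 0.9086 = 0.17645
Sum = 0.69566
NRR = 0.486 × 0.69566 = 0.33809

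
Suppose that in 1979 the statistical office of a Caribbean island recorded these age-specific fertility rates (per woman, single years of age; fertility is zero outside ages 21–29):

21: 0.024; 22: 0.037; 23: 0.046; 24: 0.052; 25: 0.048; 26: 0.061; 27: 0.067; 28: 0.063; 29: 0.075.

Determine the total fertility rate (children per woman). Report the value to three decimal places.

0.473

Sum of ASFRs = 0.024 + 0.037 + 0.046 + 0.052 + 0.048 + 0.061 + 0.067 + 0.063 + 0.075 = 0.473
TFR = 0.473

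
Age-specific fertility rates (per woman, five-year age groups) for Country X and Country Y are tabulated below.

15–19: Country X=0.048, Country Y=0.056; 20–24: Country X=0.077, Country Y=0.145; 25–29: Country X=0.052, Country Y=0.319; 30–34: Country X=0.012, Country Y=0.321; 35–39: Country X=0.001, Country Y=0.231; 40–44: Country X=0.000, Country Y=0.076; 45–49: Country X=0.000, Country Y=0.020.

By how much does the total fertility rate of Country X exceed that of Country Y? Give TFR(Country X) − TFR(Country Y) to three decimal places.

-4.890

Country X:
  Sum of ASFRs = 0.048 + 0.077 + 0.052 + 0.012 + 0.001 + 0.000 + 0.000 = 0.190
  TFR = 5 × 0.190 = 0.95
Country Y:
  Sum of ASFRs = 0.056 + 0.145 + 0.319 + 0.321 + 0.231 + 0.076 + 0.020 = 1.168
  TFR = 5 × 1.168 = 5.84
Difference = 0.95 − 5.84 = -4.89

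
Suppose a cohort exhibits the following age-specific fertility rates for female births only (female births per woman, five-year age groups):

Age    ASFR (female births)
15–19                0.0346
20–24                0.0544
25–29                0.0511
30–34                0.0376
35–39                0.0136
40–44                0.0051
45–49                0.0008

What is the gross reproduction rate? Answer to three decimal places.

Sum of female ASFRs = 0.0346 + 0.0544 + 0.0511 + 0.0376 + 0.0136 + 0.0051 + 0.0008 = 0.1972
GRR = 5 × 0.1972 = 0.986

0.986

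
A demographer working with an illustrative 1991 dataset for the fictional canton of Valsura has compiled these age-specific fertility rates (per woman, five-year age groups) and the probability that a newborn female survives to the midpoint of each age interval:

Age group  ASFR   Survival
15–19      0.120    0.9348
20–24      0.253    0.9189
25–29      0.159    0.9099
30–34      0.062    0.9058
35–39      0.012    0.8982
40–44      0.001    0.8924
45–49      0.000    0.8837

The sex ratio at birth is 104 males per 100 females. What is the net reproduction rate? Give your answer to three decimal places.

Proportion female at birth = 100 / (100 + 104) = 0.49020.
Survival-weighted fertility by age (5·fₓ·Sₓ):
  15–19: 5 × 0.120 × 0.9348 = 0.56088
  20–24: 5 × 0.253 × 0.9189 = 1.16241
  25–29: 5 × 0.159 × 0.9099 = 0.72337
  30–34: 5 × 0.062 × 0.9058 = 0.28080
  35–39: 5 × 0.012 × 0.8982 = 0.05389
  40–44: 5 × 0.001 × 0.8924 = 0.00446
  45–49: 5 × 0.000 × 0.8837 = 0.00000
Sum = 2.78581
NRR = 0.49020 × 2.78581 = 1.36560

1.366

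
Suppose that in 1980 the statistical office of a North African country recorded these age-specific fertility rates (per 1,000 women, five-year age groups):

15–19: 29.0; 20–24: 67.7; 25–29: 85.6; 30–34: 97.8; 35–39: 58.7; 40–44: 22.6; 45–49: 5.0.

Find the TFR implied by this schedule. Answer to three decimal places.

1.832

Sum of ASFRs = 29.0 + 67.7 + 85.6 + 97.8 + 58.7 + 22.6 + 5.0 = 366.4
TFR = 5 × 366.4 / 1000 = 1.832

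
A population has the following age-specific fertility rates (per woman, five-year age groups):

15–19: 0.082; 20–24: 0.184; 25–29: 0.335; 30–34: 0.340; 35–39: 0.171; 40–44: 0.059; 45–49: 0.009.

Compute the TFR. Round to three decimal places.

Sum of ASFRs = 0.082 + 0.184 + 0.335 + 0.340 + 0.171 + 0.059 + 0.009 = 1.180
TFR = 5 × 1.180 = 5.9

5.900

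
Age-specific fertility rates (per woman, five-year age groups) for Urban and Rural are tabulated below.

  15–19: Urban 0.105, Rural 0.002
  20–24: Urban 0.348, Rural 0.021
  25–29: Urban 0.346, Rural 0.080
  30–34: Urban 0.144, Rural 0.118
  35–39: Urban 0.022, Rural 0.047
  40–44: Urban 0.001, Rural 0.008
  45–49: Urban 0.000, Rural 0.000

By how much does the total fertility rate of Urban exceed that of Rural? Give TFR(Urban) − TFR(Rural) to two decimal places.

Urban:
  Sum of ASFRs = 0.105 + 0.348 + 0.346 + 0.144 + 0.022 + 0.001 + 0.000 = 0.966
  TFR = 5 × 0.966 = 4.83
Rural:
  Sum of ASFRs = 0.002 + 0.021 + 0.080 + 0.118 + 0.047 + 0.008 + 0.000 = 0.276
  TFR = 5 × 0.276 = 1.38
Difference = 4.83 − 1.38 = 3.45

3.45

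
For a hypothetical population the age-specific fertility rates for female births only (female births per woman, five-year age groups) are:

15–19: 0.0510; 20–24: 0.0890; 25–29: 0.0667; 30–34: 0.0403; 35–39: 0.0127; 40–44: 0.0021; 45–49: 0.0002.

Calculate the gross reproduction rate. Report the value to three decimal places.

Sum of female ASFRs = 0.0510 + 0.0890 + 0.0667 + 0.0403 + 0.0127 + 0.0021 + 0.0002 = 0.2620
GRR = 5 × 0.2620 = 1.31

1.310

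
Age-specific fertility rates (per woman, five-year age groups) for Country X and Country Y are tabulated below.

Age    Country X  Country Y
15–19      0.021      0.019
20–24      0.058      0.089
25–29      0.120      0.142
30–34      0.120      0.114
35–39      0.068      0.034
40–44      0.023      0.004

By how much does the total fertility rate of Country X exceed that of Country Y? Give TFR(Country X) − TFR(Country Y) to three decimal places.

Country X:
  Sum of ASFRs = 0.021 + 0.058 + 0.120 + 0.120 + 0.068 + 0.023 = 0.410
  TFR = 5 × 0.410 = 2.05
Country Y:
  Sum of ASFRs = 0.019 + 0.089 + 0.142 + 0.114 + 0.034 + 0.004 = 0.402
  TFR = 5 × 0.402 = 2.01
Difference = 2.05 − 2.01 = 0.04

0.040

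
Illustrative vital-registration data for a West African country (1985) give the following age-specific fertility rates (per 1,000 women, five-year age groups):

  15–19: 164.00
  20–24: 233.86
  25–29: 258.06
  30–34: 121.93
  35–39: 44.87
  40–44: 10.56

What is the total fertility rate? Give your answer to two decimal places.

Sum of ASFRs = 164.00 + 233.86 + 258.06 + 121.93 + 44.87 + 10.56 = 833.28
TFR = 5 × 833.28 / 1000 = 4.1664

4.17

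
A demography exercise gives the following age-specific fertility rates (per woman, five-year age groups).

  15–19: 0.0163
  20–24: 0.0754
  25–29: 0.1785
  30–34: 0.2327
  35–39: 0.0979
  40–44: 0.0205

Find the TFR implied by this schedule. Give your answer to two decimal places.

3.11

Sum of ASFRs = 0.0163 + 0.0754 + 0.1785 + 0.2327 + 0.0979 + 0.0205 = 0.6213
TFR = 5 × 0.6213 = 3.1065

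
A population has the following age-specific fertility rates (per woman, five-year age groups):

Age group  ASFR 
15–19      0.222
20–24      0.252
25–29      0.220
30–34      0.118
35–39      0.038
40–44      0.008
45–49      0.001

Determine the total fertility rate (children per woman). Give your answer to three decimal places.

4.295

Sum of ASFRs = 0.222 + 0.252 + 0.220 + 0.118 + 0.038 + 0.008 + 0.001 = 0.859
TFR = 5 × 0.859 = 4.295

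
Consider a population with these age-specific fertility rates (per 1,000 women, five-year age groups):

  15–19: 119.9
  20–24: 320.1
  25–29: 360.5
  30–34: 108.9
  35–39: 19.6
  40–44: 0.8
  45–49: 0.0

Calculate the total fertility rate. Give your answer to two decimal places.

Sum of ASFRs = 119.9 + 320.1 + 360.5 + 108.9 + 19.6 + 0.8 + 0.0 = 929.8
TFR = 5 × 929.8 / 1000 = 4.649

4.65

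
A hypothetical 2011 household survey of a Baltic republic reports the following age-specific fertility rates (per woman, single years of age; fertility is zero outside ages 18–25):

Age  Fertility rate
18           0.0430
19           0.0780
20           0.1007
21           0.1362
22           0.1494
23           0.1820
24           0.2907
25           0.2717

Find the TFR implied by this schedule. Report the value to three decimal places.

Sum of ASFRs = 0.0430 + 0.0780 + 0.1007 + 0.1362 + 0.1494 + 0.1820 + 0.2907 + 0.2717 = 1.2517
TFR = 1.2517

1.252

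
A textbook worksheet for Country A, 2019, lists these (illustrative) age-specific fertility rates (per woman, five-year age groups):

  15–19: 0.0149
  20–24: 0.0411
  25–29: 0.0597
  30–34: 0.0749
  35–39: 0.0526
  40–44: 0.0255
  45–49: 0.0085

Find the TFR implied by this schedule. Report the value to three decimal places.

Sum of ASFRs = 0.0149 + 0.0411 + 0.0597 + 0.0749 + 0.0526 + 0.0255 + 0.0085 = 0.2772
TFR = 5 × 0.2772 = 1.386

1.386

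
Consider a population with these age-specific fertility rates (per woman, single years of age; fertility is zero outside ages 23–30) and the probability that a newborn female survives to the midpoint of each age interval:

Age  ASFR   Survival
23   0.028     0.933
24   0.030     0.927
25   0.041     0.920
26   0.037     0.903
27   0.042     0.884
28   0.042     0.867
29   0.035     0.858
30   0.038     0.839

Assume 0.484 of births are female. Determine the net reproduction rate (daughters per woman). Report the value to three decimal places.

Proportion female at birth = 0.484.
Survival-weighted fertility by age (1·fₓ·Sₓ):
  23: 1 × 0.028 × 0.933 = 0.02612
  24: 1 × 0.030 × 0.927 = 0.02781
  25: 1 × 0.041 × 0.920 = 0.03772
  26: 1 × 0.037 × 0.903 = 0.03341
  27: 1 × 0.042 × 0.884 = 0.03713
  28: 1 × 0.042 × 0.867 = 0.03641
  29: 1 × 0.035 × 0.858 = 0.03003
  30: 1 × 0.038 × 0.839 = 0.03188
Sum = 0.26051
NRR = 0.484 × 0.26051 = 0.12609

0.126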